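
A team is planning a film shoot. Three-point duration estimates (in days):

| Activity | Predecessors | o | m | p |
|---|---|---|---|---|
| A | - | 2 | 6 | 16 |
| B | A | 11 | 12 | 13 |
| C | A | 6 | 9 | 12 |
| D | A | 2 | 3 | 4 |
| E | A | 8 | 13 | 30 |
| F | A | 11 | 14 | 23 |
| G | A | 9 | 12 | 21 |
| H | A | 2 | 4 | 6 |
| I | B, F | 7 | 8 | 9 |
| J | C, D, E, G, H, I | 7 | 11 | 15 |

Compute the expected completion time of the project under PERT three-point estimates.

te_A = (2 + 4·6 + 16)/6 = 42/6 = 7
te_B = (11 + 4·12 + 13)/6 = 72/6 = 12
te_C = (6 + 4·9 + 12)/6 = 54/6 = 9
te_D = (2 + 4·3 + 4)/6 = 18/6 = 3
te_E = (8 + 4·13 + 30)/6 = 90/6 = 15
te_F = (11 + 4·14 + 23)/6 = 90/6 = 15
te_G = (9 + 4·12 + 21)/6 = 78/6 = 13
te_H = (2 + 4·4 + 6)/6 = 24/6 = 4
te_I = (7 + 4·8 + 9)/6 = 48/6 = 8
te_J = (7 + 4·11 + 15)/6 = 66/6 = 11

Forward pass:
ES_A = 0; EF_A = 7
ES_B = 7; EF_B = 7+12 = 19
ES_C = 7; EF_C = 7+9 = 16
ES_D = 7; EF_D = 7+3 = 10
ES_E = 7; EF_E = 7+15 = 22
ES_F = 7; EF_F = 7+15 = 22
ES_G = 7; EF_G = 7+13 = 20
ES_H = 7; EF_H = 7+4 = 11
ES_I = max(EF_B=19, EF_F=22) = 22; EF_I = 22+8 = 30
ES_J = max(EF_C=16, EF_D=10, EF_E=22, EF_G=20, EF_H=11, EF_I=30) = 30; EF_J = 30+11 = 41
Expected project duration μ = 41 days. Critical path: A → F → I → J.

41 days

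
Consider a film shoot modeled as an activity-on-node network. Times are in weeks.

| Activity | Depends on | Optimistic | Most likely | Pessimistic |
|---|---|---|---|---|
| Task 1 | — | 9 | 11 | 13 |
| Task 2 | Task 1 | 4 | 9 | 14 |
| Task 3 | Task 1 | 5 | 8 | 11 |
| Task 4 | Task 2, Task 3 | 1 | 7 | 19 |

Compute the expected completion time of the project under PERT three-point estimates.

28 weeks

te_Task 1 = (9 + 4·11 + 13)/6 = 66/6 = 11
te_Task 2 = (4 + 4·9 + 14)/6 = 54/6 = 9
te_Task 3 = (5 + 4·8 + 11)/6 = 48/6 = 8
te_Task 4 = (1 + 4·7 + 19)/6 = 48/6 = 8

Forward pass:
ES_Task 1 = 0; EF_Task 1 = 11
ES_Task 2 = 11; EF_Task 2 = 11+9 = 20
ES_Task 3 = 11; EF_Task 3 = 11+8 = 19
ES_Task 4 = max(EF_Task 2=20, EF_Task 3=19) = 20; EF_Task 4 = 20+8 = 28
Expected project duration μ = 28 weeks. Critical path: Task 1 → Task 2 → Task 4.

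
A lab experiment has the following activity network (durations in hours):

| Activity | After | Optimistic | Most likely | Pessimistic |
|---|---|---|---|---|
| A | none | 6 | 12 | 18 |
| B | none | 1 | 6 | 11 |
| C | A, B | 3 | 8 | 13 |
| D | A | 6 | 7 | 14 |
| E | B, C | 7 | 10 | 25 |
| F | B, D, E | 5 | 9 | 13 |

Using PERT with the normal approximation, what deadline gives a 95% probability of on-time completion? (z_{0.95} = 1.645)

te_A = (6 + 4·12 + 18)/6 = 72/6 = 12; σ²_A = ((18−6)/6)² = 4.000
te_B = (1 + 4·6 + 11)/6 = 36/6 = 6; σ²_B = ((11−1)/6)² = 2.778
te_C = (3 + 4·8 + 13)/6 = 48/6 = 8; σ²_C = ((13−3)/6)² = 2.778
te_D = (6 + 4·7 + 14)/6 = 48/6 = 8; σ²_D = ((14−6)/6)² = 1.778
te_E = (7 + 4·10 + 25)/6 = 72/6 = 12; σ²_E = ((25−7)/6)² = 9.000
te_F = (5 + 4·9 + 13)/6 = 54/6 = 9; σ²_F = ((13−5)/6)² = 1.778

Forward pass:
ES_A = 0; EF_A = 12
ES_B = 0; EF_B = 6
ES_C = max(EF_A=12, EF_B=6) = 12; EF_C = 12+8 = 20
ES_D = 12; EF_D = 12+8 = 20
ES_E = max(EF_B=6, EF_C=20) = 20; EF_E = 20+12 = 32
ES_F = max(EF_B=6, EF_D=20, EF_E=32) = 32; EF_F = 32+9 = 41
Expected project duration μ = 41 hours. Critical path: A → C → E → F.

Variance along critical path = 4.000 + 2.778 + 9.000 + 1.778 = 17.556; σ = 4.190 hours.
D = μ + z·σ = 41 + 1.645·4.190 = 47.9 hours

47.9 hours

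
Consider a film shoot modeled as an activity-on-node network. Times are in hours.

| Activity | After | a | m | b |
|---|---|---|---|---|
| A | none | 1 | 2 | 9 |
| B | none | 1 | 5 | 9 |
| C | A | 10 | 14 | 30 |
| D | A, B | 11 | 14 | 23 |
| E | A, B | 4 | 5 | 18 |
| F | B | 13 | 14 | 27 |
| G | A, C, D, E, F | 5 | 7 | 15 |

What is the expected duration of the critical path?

29 hours

te_A = (1 + 4·2 + 9)/6 = 18/6 = 3
te_B = (1 + 4·5 + 9)/6 = 30/6 = 5
te_C = (10 + 4·14 + 30)/6 = 96/6 = 16
te_D = (11 + 4·14 + 23)/6 = 90/6 = 15
te_E = (4 + 4·5 + 18)/6 = 42/6 = 7
te_F = (13 + 4·14 + 27)/6 = 96/6 = 16
te_G = (5 + 4·7 + 15)/6 = 48/6 = 8

Forward pass:
ES_A = 0; EF_A = 3
ES_B = 0; EF_B = 5
ES_C = 3; EF_C = 3+16 = 19
ES_D = max(EF_A=3, EF_B=5) = 5; EF_D = 5+15 = 20
ES_E = max(EF_A=3, EF_B=5) = 5; EF_E = 5+7 = 12
ES_F = 5; EF_F = 5+16 = 21
ES_G = max(EF_A=3, EF_C=19, EF_D=20, EF_E=12, EF_F=21) = 21; EF_G = 21+8 = 29
Expected project duration μ = 29 hours. Critical path: B → F → G.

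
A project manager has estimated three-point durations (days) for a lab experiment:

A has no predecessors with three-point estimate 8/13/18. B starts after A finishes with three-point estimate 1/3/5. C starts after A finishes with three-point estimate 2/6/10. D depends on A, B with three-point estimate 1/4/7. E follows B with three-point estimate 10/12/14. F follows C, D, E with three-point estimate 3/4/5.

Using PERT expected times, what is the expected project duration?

32 days

te_A = (8 + 4·13 + 18)/6 = 78/6 = 13
te_B = (1 + 4·3 + 5)/6 = 18/6 = 3
te_C = (2 + 4·6 + 10)/6 = 36/6 = 6
te_D = (1 + 4·4 + 7)/6 = 24/6 = 4
te_E = (10 + 4·12 + 14)/6 = 72/6 = 12
te_F = (3 + 4·4 + 5)/6 = 24/6 = 4

Forward pass:
ES_A = 0; EF_A = 13
ES_B = 13; EF_B = 13+3 = 16
ES_C = 13; EF_C = 13+6 = 19
ES_D = max(EF_A=13, EF_B=16) = 16; EF_D = 16+4 = 20
ES_E = 16; EF_E = 16+12 = 28
ES_F = max(EF_C=19, EF_D=20, EF_E=28) = 28; EF_F = 28+4 = 32
Expected project duration μ = 32 days. Critical path: A → B → E → F.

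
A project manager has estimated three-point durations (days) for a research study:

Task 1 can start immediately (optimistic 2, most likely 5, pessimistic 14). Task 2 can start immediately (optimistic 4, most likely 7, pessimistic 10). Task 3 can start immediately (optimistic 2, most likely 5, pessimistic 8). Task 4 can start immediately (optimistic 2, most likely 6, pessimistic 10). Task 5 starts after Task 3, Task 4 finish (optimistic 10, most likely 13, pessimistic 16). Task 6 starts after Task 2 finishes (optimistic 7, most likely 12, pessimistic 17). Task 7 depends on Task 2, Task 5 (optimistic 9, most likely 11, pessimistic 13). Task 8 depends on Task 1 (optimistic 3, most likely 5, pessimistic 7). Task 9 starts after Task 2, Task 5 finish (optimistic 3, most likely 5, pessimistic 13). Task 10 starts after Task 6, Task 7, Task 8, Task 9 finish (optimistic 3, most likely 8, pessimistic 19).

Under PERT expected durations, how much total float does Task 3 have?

1 days

te_Task 1 = (2 + 4·5 + 14)/6 = 36/6 = 6
te_Task 2 = (4 + 4·7 + 10)/6 = 42/6 = 7
te_Task 3 = (2 + 4·5 + 8)/6 = 30/6 = 5
te_Task 4 = (2 + 4·6 + 10)/6 = 36/6 = 6
te_Task 5 = (10 + 4·13 + 16)/6 = 78/6 = 13
te_Task 6 = (7 + 4·12 + 17)/6 = 72/6 = 12
te_Task 7 = (9 + 4·11 + 13)/6 = 66/6 = 11
te_Task 8 = (3 + 4·5 + 7)/6 = 30/6 = 5
te_Task 9 = (3 + 4·5 + 13)/6 = 36/6 = 6
te_Task 10 = (3 + 4·8 + 19)/6 = 54/6 = 9

Forward pass:
ES_Task 1 = 0; EF_Task 1 = 6
ES_Task 2 = 0; EF_Task 2 = 7
ES_Task 3 = 0; EF_Task 3 = 5
ES_Task 4 = 0; EF_Task 4 = 6
ES_Task 5 = max(EF_Task 3=5, EF_Task 4=6) = 6; EF_Task 5 = 6+13 = 19
ES_Task 6 = 7; EF_Task 6 = 7+12 = 19
ES_Task 7 = max(EF_Task 2=7, EF_Task 5=19) = 19; EF_Task 7 = 19+11 = 30
ES_Task 8 = 6; EF_Task 8 = 6+5 = 11
ES_Task 9 = max(EF_Task 2=7, EF_Task 5=19) = 19; EF_Task 9 = 19+6 = 25
ES_Task 10 = max(EF_Task 6=19, EF_Task 7=30, EF_Task 8=11, EF_Task 9=25) = 30; EF_Task 10 = 30+9 = 39
Expected project duration μ = 39 days. Critical path: Task 4 → Task 5 → Task 7 → Task 10.

Backward pass:
LF_Task 10 = 39; LS_Task 10 = 39−9 = 30
LF_Task 9 = LS_Task 10 = 30; LS_Task 9 = 30−6 = 24
LF_Task 8 = LS_Task 10 = 30; LS_Task 8 = 30−5 = 25
LF_Task 7 = LS_Task 10 = 30; LS_Task 7 = 30−11 = 19
LF_Task 6 = LS_Task 10 = 30; LS_Task 6 = 30−12 = 18
LF_Task 5 = min(LS_Task 7=19, LS_Task 9=24) = 19; LS_Task 5 = 19−13 = 6
LF_Task 4 = LS_Task 5 = 6; LS_Task 4 = 6−6 = 0
LF_Task 3 = LS_Task 5 = 6; LS_Task 3 = 6−5 = 1
LF_Task 2 = min(LS_Task 6=18, LS_Task 7=19, LS_Task 9=24) = 18; LS_Task 2 = 18−7 = 11
LF_Task 1 = LS_Task 8 = 25; LS_Task 1 = 25−6 = 19
Slack_Task 3 = LS_Task 3 − ES_Task 3 = 1 − 0 = 1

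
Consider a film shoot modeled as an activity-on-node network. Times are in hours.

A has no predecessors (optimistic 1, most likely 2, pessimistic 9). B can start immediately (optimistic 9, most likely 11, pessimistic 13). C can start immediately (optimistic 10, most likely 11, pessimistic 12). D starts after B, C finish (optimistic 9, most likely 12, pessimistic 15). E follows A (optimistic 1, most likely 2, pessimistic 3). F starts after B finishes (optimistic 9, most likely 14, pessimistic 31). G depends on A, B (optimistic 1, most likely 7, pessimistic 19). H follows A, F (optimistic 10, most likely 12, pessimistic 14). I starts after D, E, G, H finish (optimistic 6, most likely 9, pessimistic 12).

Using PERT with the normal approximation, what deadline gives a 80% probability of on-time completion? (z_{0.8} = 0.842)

51.3 hours

te_A = (1 + 4·2 + 9)/6 = 18/6 = 3; σ²_A = ((9−1)/6)² = 1.778
te_B = (9 + 4·11 + 13)/6 = 66/6 = 11; σ²_B = ((13−9)/6)² = 0.444
te_C = (10 + 4·11 + 12)/6 = 66/6 = 11; σ²_C = ((12−10)/6)² = 0.111
te_D = (9 + 4·12 + 15)/6 = 72/6 = 12; σ²_D = ((15−9)/6)² = 1.000
te_E = (1 + 4·2 + 3)/6 = 12/6 = 2; σ²_E = ((3−1)/6)² = 0.111
te_F = (9 + 4·14 + 31)/6 = 96/6 = 16; σ²_F = ((31−9)/6)² = 13.444
te_G = (1 + 4·7 + 19)/6 = 48/6 = 8; σ²_G = ((19−1)/6)² = 9.000
te_H = (10 + 4·12 + 14)/6 = 72/6 = 12; σ²_H = ((14−10)/6)² = 0.444
te_I = (6 + 4·9 + 12)/6 = 54/6 = 9; σ²_I = ((12−6)/6)² = 1.000

Forward pass:
ES_A = 0; EF_A = 3
ES_B = 0; EF_B = 11
ES_C = 0; EF_C = 11
ES_D = max(EF_B=11, EF_C=11) = 11; EF_D = 11+12 = 23
ES_E = 3; EF_E = 3+2 = 5
ES_F = 11; EF_F = 11+16 = 27
ES_G = max(EF_A=3, EF_B=11) = 11; EF_G = 11+8 = 19
ES_H = max(EF_A=3, EF_F=27) = 27; EF_H = 27+12 = 39
ES_I = max(EF_D=23, EF_E=5, EF_G=19, EF_H=39) = 39; EF_I = 39+9 = 48
Expected project duration μ = 48 hours. Critical path: B → F → H → I.

Variance along critical path = 0.444 + 13.444 + 0.444 + 1.000 = 15.333; σ = 3.916 hours.
D = μ + z·σ = 48 + 0.842·3.916 = 51.3 hours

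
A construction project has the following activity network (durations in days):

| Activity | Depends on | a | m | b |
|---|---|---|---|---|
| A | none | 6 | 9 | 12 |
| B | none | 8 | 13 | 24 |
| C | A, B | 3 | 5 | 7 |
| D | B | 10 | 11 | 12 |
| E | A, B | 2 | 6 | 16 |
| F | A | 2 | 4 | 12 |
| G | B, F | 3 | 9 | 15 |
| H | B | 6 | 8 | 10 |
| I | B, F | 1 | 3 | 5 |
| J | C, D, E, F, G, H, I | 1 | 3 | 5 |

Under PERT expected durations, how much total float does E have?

te_A = (6 + 4·9 + 12)/6 = 54/6 = 9
te_B = (8 + 4·13 + 24)/6 = 84/6 = 14
te_C = (3 + 4·5 + 7)/6 = 30/6 = 5
te_D = (10 + 4·11 + 12)/6 = 66/6 = 11
te_E = (2 + 4·6 + 16)/6 = 42/6 = 7
te_F = (2 + 4·4 + 12)/6 = 30/6 = 5
te_G = (3 + 4·9 + 15)/6 = 54/6 = 9
te_H = (6 + 4·8 + 10)/6 = 48/6 = 8
te_I = (1 + 4·3 + 5)/6 = 18/6 = 3
te_J = (1 + 4·3 + 5)/6 = 18/6 = 3

Forward pass:
ES_A = 0; EF_A = 9
ES_B = 0; EF_B = 14
ES_C = max(EF_A=9, EF_B=14) = 14; EF_C = 14+5 = 19
ES_D = 14; EF_D = 14+11 = 25
ES_E = max(EF_A=9, EF_B=14) = 14; EF_E = 14+7 = 21
ES_F = 9; EF_F = 9+5 = 14
ES_G = max(EF_B=14, EF_F=14) = 14; EF_G = 14+9 = 23
ES_H = 14; EF_H = 14+8 = 22
ES_I = max(EF_B=14, EF_F=14) = 14; EF_I = 14+3 = 17
ES_J = max(EF_C=19, EF_D=25, EF_E=21, EF_F=14, EF_G=23, EF_H=22, EF_I=17) = 25; EF_J = 25+3 = 28
Expected project duration μ = 28 days. Critical path: B → D → J.

Backward pass:
LF_J = 28; LS_J = 28−3 = 25
LF_I = LS_J = 25; LS_I = 25−3 = 22
LF_H = LS_J = 25; LS_H = 25−8 = 17
LF_G = LS_J = 25; LS_G = 25−9 = 16
LF_F = min(LS_G=16, LS_I=22, LS_J=25) = 16; LS_F = 16−5 = 11
LF_E = LS_J = 25; LS_E = 25−7 = 18
LF_D = LS_J = 25; LS_D = 25−11 = 14
LF_C = LS_J = 25; LS_C = 25−5 = 20
LF_B = min(LS_C=20, LS_D=14, LS_E=18, LS_G=16, LS_H=17, LS_I=22) = 14; LS_B = 14−14 = 0
LF_A = min(LS_C=20, LS_E=18, LS_F=11) = 11; LS_A = 11−9 = 2
Slack_E = LS_E − ES_E = 18 − 14 = 4

4 days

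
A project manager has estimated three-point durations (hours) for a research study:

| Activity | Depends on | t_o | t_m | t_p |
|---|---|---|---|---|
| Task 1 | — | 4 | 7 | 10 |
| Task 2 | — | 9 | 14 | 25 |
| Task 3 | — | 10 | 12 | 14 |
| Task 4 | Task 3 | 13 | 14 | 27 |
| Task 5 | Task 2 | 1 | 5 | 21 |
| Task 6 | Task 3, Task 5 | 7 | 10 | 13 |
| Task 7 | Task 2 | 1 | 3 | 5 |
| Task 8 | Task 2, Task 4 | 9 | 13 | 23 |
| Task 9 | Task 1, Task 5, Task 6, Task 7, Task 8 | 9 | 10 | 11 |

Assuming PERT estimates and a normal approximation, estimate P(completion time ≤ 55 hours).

te_Task 1 = (4 + 4·7 + 10)/6 = 42/6 = 7; σ²_Task 1 = ((10−4)/6)² = 1.000
te_Task 2 = (9 + 4·14 + 25)/6 = 90/6 = 15; σ²_Task 2 = ((25−9)/6)² = 7.111
te_Task 3 = (10 + 4·12 + 14)/6 = 72/6 = 12; σ²_Task 3 = ((14−10)/6)² = 0.444
te_Task 4 = (13 + 4·14 + 27)/6 = 96/6 = 16; σ²_Task 4 = ((27−13)/6)² = 5.444
te_Task 5 = (1 + 4·5 + 21)/6 = 42/6 = 7; σ²_Task 5 = ((21−1)/6)² = 11.111
te_Task 6 = (7 + 4·10 + 13)/6 = 60/6 = 10; σ²_Task 6 = ((13−7)/6)² = 1.000
te_Task 7 = (1 + 4·3 + 5)/6 = 18/6 = 3; σ²_Task 7 = ((5−1)/6)² = 0.444
te_Task 8 = (9 + 4·13 + 23)/6 = 84/6 = 14; σ²_Task 8 = ((23−9)/6)² = 5.444
te_Task 9 = (9 + 4·10 + 11)/6 = 60/6 = 10; σ²_Task 9 = ((11−9)/6)² = 0.111

Forward pass:
ES_Task 1 = 0; EF_Task 1 = 7
ES_Task 2 = 0; EF_Task 2 = 15
ES_Task 3 = 0; EF_Task 3 = 12
ES_Task 4 = 12; EF_Task 4 = 12+16 = 28
ES_Task 5 = 15; EF_Task 5 = 15+7 = 22
ES_Task 6 = max(EF_Task 3=12, EF_Task 5=22) = 22; EF_Task 6 = 22+10 = 32
ES_Task 7 = 15; EF_Task 7 = 15+3 = 18
ES_Task 8 = max(EF_Task 2=15, EF_Task 4=28) = 28; EF_Task 8 = 28+14 = 42
ES_Task 9 = max(EF_Task 1=7, EF_Task 5=22, EF_Task 6=32, EF_Task 7=18, EF_Task 8=42) = 42; EF_Task 9 = 42+10 = 52
Expected project duration μ = 52 hours. Critical path: Task 3 → Task 4 → Task 8 → Task 9.

Variance along critical path = 0.444 + 5.444 + 5.444 + 0.111 = 11.444; σ = √11.444 = 3.383 hours.
Z = (55 − 52) / 3.383 = 0.887
P(T ≤ 55) = Φ(0.887) ≈ 0.812

0.812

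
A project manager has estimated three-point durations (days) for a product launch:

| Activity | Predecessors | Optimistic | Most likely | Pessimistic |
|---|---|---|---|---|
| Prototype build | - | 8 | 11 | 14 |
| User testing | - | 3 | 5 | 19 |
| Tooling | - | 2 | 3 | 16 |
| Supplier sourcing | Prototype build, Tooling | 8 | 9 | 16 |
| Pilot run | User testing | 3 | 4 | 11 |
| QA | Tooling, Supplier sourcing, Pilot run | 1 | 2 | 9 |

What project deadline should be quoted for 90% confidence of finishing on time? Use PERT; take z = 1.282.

te_Prototype build = (8 + 4·11 + 14)/6 = 66/6 = 11; σ²_Prototype build = ((14−8)/6)² = 1.000
te_User testing = (3 + 4·5 + 19)/6 = 42/6 = 7; σ²_User testing = ((19−3)/6)² = 7.111
te_Tooling = (2 + 4·3 + 16)/6 = 30/6 = 5; σ²_Tooling = ((16−2)/6)² = 5.444
te_Supplier sourcing = (8 + 4·9 + 16)/6 = 60/6 = 10; σ²_Supplier sourcing = ((16−8)/6)² = 1.778
te_Pilot run = (3 + 4·4 + 11)/6 = 30/6 = 5; σ²_Pilot run = ((11−3)/6)² = 1.778
te_QA = (1 + 4·2 + 9)/6 = 18/6 = 3; σ²_QA = ((9−1)/6)² = 1.778

Forward pass:
ES_Prototype build = 0; EF_Prototype build = 11
ES_User testing = 0; EF_User testing = 7
ES_Tooling = 0; EF_Tooling = 5
ES_Supplier sourcing = max(EF_Prototype build=11, EF_Tooling=5) = 11; EF_Supplier sourcing = 11+10 = 21
ES_Pilot run = 7; EF_Pilot run = 7+5 = 12
ES_QA = max(EF_Tooling=5, EF_Supplier sourcing=21, EF_Pilot run=12) = 21; EF_QA = 21+3 = 24
Expected project duration μ = 24 days. Critical path: Prototype build → Supplier sourcing → QA.

Variance along critical path = 1.000 + 1.778 + 1.778 = 4.556; σ = 2.134 days.
D = μ + z·σ = 24 + 1.282·2.134 = 26.7 days

26.7 days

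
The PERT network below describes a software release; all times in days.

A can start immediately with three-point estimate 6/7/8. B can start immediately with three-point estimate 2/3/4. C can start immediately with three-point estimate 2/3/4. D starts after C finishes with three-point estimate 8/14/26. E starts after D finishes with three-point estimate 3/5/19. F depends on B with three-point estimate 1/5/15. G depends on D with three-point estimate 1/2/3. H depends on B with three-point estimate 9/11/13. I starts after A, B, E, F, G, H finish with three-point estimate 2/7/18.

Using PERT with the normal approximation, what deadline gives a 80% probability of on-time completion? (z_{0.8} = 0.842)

te_A = (6 + 4·7 + 8)/6 = 42/6 = 7; σ²_A = ((8−6)/6)² = 0.111
te_B = (2 + 4·3 + 4)/6 = 18/6 = 3; σ²_B = ((4−2)/6)² = 0.111
te_C = (2 + 4·3 + 4)/6 = 18/6 = 3; σ²_C = ((4−2)/6)² = 0.111
te_D = (8 + 4·14 + 26)/6 = 90/6 = 15; σ²_D = ((26−8)/6)² = 9.000
te_E = (3 + 4·5 + 19)/6 = 42/6 = 7; σ²_E = ((19−3)/6)² = 7.111
te_F = (1 + 4·5 + 15)/6 = 36/6 = 6; σ²_F = ((15−1)/6)² = 5.444
te_G = (1 + 4·2 + 3)/6 = 12/6 = 2; σ²_G = ((3−1)/6)² = 0.111
te_H = (9 + 4·11 + 13)/6 = 66/6 = 11; σ²_H = ((13−9)/6)² = 0.444
te_I = (2 + 4·7 + 18)/6 = 48/6 = 8; σ²_I = ((18−2)/6)² = 7.111

Forward pass:
ES_A = 0; EF_A = 7
ES_B = 0; EF_B = 3
ES_C = 0; EF_C = 3
ES_D = 3; EF_D = 3+15 = 18
ES_E = 18; EF_E = 18+7 = 25
ES_F = 3; EF_F = 3+6 = 9
ES_G = 18; EF_G = 18+2 = 20
ES_H = 3; EF_H = 3+11 = 14
ES_I = max(EF_A=7, EF_B=3, EF_E=25, EF_F=9, EF_G=20, EF_H=14) = 25; EF_I = 25+8 = 33
Expected project duration μ = 33 days. Critical path: C → D → E → I.

Variance along critical path = 0.111 + 9.000 + 7.111 + 7.111 = 23.333; σ = 4.830 days.
D = μ + z·σ = 33 + 0.842·4.830 = 37.1 days

37.1 days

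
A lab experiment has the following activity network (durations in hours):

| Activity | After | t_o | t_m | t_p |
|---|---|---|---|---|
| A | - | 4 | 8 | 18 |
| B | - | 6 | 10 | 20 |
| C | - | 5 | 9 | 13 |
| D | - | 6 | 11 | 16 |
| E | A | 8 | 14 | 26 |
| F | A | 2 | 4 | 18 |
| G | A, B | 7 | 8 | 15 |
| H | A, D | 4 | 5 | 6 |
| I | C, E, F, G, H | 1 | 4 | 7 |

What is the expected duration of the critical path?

28 hours

te_A = (4 + 4·8 + 18)/6 = 54/6 = 9
te_B = (6 + 4·10 + 20)/6 = 66/6 = 11
te_C = (5 + 4·9 + 13)/6 = 54/6 = 9
te_D = (6 + 4·11 + 16)/6 = 66/6 = 11
te_E = (8 + 4·14 + 26)/6 = 90/6 = 15
te_F = (2 + 4·4 + 18)/6 = 36/6 = 6
te_G = (7 + 4·8 + 15)/6 = 54/6 = 9
te_H = (4 + 4·5 + 6)/6 = 30/6 = 5
te_I = (1 + 4·4 + 7)/6 = 24/6 = 4

Forward pass:
ES_A = 0; EF_A = 9
ES_B = 0; EF_B = 11
ES_C = 0; EF_C = 9
ES_D = 0; EF_D = 11
ES_E = 9; EF_E = 9+15 = 24
ES_F = 9; EF_F = 9+6 = 15
ES_G = max(EF_A=9, EF_B=11) = 11; EF_G = 11+9 = 20
ES_H = max(EF_A=9, EF_D=11) = 11; EF_H = 11+5 = 16
ES_I = max(EF_C=9, EF_E=24, EF_F=15, EF_G=20, EF_H=16) = 24; EF_I = 24+4 = 28
Expected project duration μ = 28 hours. Critical path: A → E → I.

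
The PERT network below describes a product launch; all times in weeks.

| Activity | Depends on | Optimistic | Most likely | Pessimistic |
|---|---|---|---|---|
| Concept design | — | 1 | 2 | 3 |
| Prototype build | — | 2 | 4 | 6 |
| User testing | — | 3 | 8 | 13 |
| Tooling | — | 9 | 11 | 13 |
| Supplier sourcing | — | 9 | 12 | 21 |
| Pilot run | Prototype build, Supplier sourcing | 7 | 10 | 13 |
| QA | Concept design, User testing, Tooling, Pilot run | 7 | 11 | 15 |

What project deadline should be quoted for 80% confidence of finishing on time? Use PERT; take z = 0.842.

te_Concept design = (1 + 4·2 + 3)/6 = 12/6 = 2; σ²_Concept design = ((3−1)/6)² = 0.111
te_Prototype build = (2 + 4·4 + 6)/6 = 24/6 = 4; σ²_Prototype build = ((6−2)/6)² = 0.444
te_User testing = (3 + 4·8 + 13)/6 = 48/6 = 8; σ²_User testing = ((13−3)/6)² = 2.778
te_Tooling = (9 + 4·11 + 13)/6 = 66/6 = 11; σ²_Tooling = ((13−9)/6)² = 0.444
te_Supplier sourcing = (9 + 4·12 + 21)/6 = 78/6 = 13; σ²_Supplier sourcing = ((21−9)/6)² = 4.000
te_Pilot run = (7 + 4·10 + 13)/6 = 60/6 = 10; σ²_Pilot run = ((13−7)/6)² = 1.000
te_QA = (7 + 4·11 + 15)/6 = 66/6 = 11; σ²_QA = ((15−7)/6)² = 1.778

Forward pass:
ES_Concept design = 0; EF_Concept design = 2
ES_Prototype build = 0; EF_Prototype build = 4
ES_User testing = 0; EF_User testing = 8
ES_Tooling = 0; EF_Tooling = 11
ES_Supplier sourcing = 0; EF_Supplier sourcing = 13
ES_Pilot run = max(EF_Prototype build=4, EF_Supplier sourcing=13) = 13; EF_Pilot run = 13+10 = 23
ES_QA = max(EF_Concept design=2, EF_User testing=8, EF_Tooling=11, EF_Pilot run=23) = 23; EF_QA = 23+11 = 34
Expected project duration μ = 34 weeks. Critical path: Supplier sourcing → Pilot run → QA.

Variance along critical path = 4.000 + 1.000 + 1.778 = 6.778; σ = 2.603 weeks.
D = μ + z·σ = 34 + 0.842·2.603 = 36.2 weeks

36.2 weeks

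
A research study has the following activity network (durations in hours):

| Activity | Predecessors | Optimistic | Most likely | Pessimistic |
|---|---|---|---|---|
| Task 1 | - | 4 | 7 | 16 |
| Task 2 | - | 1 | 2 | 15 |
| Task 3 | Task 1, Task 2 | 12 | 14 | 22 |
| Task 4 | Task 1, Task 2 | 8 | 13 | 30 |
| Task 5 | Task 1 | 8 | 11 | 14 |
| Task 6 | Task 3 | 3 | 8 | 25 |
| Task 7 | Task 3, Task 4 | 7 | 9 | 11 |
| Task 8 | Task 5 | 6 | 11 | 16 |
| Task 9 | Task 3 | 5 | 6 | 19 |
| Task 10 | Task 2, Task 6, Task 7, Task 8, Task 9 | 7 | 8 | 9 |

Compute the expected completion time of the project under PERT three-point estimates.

te_Task 1 = (4 + 4·7 + 16)/6 = 48/6 = 8
te_Task 2 = (1 + 4·2 + 15)/6 = 24/6 = 4
te_Task 3 = (12 + 4·14 + 22)/6 = 90/6 = 15
te_Task 4 = (8 + 4·13 + 30)/6 = 90/6 = 15
te_Task 5 = (8 + 4·11 + 14)/6 = 66/6 = 11
te_Task 6 = (3 + 4·8 + 25)/6 = 60/6 = 10
te_Task 7 = (7 + 4·9 + 11)/6 = 54/6 = 9
te_Task 8 = (6 + 4·11 + 16)/6 = 66/6 = 11
te_Task 9 = (5 + 4·6 + 19)/6 = 48/6 = 8
te_Task 10 = (7 + 4·8 + 9)/6 = 48/6 = 8

Forward pass:
ES_Task 1 = 0; EF_Task 1 = 8
ES_Task 2 = 0; EF_Task 2 = 4
ES_Task 3 = max(EF_Task 1=8, EF_Task 2=4) = 8; EF_Task 3 = 8+15 = 23
ES_Task 4 = max(EF_Task 1=8, EF_Task 2=4) = 8; EF_Task 4 = 8+15 = 23
ES_Task 5 = 8; EF_Task 5 = 8+11 = 19
ES_Task 6 = 23; EF_Task 6 = 23+10 = 33
ES_Task 7 = max(EF_Task 3=23, EF_Task 4=23) = 23; EF_Task 7 = 23+9 = 32
ES_Task 8 = 19; EF_Task 8 = 19+11 = 30
ES_Task 9 = 23; EF_Task 9 = 23+8 = 31
ES_Task 10 = max(EF_Task 2=4, EF_Task 6=33, EF_Task 7=32, EF_Task 8=30, EF_Task 9=31) = 33; EF_Task 10 = 33+8 = 41
Expected project duration μ = 41 hours. Critical path: Task 1 → Task 3 → Task 6 → Task 10.

41 hours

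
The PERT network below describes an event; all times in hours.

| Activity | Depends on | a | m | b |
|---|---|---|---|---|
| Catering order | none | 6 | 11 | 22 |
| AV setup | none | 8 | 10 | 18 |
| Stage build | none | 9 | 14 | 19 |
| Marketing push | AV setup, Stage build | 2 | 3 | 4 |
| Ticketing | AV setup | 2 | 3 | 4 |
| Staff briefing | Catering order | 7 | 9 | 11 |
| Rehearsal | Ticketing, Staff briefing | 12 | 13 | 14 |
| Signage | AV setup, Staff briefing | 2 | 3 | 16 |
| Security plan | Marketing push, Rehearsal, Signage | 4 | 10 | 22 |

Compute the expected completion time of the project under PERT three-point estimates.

te_Catering order = (6 + 4·11 + 22)/6 = 72/6 = 12
te_AV setup = (8 + 4·10 + 18)/6 = 66/6 = 11
te_Stage build = (9 + 4·14 + 19)/6 = 84/6 = 14
te_Marketing push = (2 + 4·3 + 4)/6 = 18/6 = 3
te_Ticketing = (2 + 4·3 + 4)/6 = 18/6 = 3
te_Staff briefing = (7 + 4·9 + 11)/6 = 54/6 = 9
te_Rehearsal = (12 + 4·13 + 14)/6 = 78/6 = 13
te_Signage = (2 + 4·3 + 16)/6 = 30/6 = 5
te_Security plan = (4 + 4·10 + 22)/6 = 66/6 = 11

Forward pass:
ES_Catering order = 0; EF_Catering order = 12
ES_AV setup = 0; EF_AV setup = 11
ES_Stage build = 0; EF_Stage build = 14
ES_Marketing push = max(EF_AV setup=11, EF_Stage build=14) = 14; EF_Marketing push = 14+3 = 17
ES_Ticketing = 11; EF_Ticketing = 11+3 = 14
ES_Staff briefing = 12; EF_Staff briefing = 12+9 = 21
ES_Rehearsal = max(EF_Ticketing=14, EF_Staff briefing=21) = 21; EF_Rehearsal = 21+13 = 34
ES_Signage = max(EF_AV setup=11, EF_Staff briefing=21) = 21; EF_Signage = 21+5 = 26
ES_Security plan = max(EF_Marketing push=17, EF_Rehearsal=34, EF_Signage=26) = 34; EF_Security plan = 34+11 = 45
Expected project duration μ = 45 hours. Critical path: Catering order → Staff briefing → Rehearsal → Security plan.

45 hours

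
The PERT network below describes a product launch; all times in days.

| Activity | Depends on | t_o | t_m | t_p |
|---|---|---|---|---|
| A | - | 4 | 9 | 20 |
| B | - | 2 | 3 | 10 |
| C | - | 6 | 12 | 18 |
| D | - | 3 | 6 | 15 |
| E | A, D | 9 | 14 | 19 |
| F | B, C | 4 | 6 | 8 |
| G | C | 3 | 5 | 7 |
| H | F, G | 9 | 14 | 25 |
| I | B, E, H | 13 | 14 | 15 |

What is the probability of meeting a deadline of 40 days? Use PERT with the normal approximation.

0.020

te_A = (4 + 4·9 + 20)/6 = 60/6 = 10; σ²_A = ((20−4)/6)² = 7.111
te_B = (2 + 4·3 + 10)/6 = 24/6 = 4; σ²_B = ((10−2)/6)² = 1.778
te_C = (6 + 4·12 + 18)/6 = 72/6 = 12; σ²_C = ((18−6)/6)² = 4.000
te_D = (3 + 4·6 + 15)/6 = 42/6 = 7; σ²_D = ((15−3)/6)² = 4.000
te_E = (9 + 4·14 + 19)/6 = 84/6 = 14; σ²_E = ((19−9)/6)² = 2.778
te_F = (4 + 4·6 + 8)/6 = 36/6 = 6; σ²_F = ((8−4)/6)² = 0.444
te_G = (3 + 4·5 + 7)/6 = 30/6 = 5; σ²_G = ((7−3)/6)² = 0.444
te_H = (9 + 4·14 + 25)/6 = 90/6 = 15; σ²_H = ((25−9)/6)² = 7.111
te_I = (13 + 4·14 + 15)/6 = 84/6 = 14; σ²_I = ((15−13)/6)² = 0.111

Forward pass:
ES_A = 0; EF_A = 10
ES_B = 0; EF_B = 4
ES_C = 0; EF_C = 12
ES_D = 0; EF_D = 7
ES_E = max(EF_A=10, EF_D=7) = 10; EF_E = 10+14 = 24
ES_F = max(EF_B=4, EF_C=12) = 12; EF_F = 12+6 = 18
ES_G = 12; EF_G = 12+5 = 17
ES_H = max(EF_F=18, EF_G=17) = 18; EF_H = 18+15 = 33
ES_I = max(EF_B=4, EF_E=24, EF_H=33) = 33; EF_I = 33+14 = 47
Expected project duration μ = 47 days. Critical path: C → F → H → I.

Variance along critical path = 4.000 + 0.444 + 7.111 + 0.111 = 11.667; σ = √11.667 = 3.416 days.
Z = (40 − 47) / 3.416 = -2.049
P(T ≤ 40) = Φ(-2.049) ≈ 0.020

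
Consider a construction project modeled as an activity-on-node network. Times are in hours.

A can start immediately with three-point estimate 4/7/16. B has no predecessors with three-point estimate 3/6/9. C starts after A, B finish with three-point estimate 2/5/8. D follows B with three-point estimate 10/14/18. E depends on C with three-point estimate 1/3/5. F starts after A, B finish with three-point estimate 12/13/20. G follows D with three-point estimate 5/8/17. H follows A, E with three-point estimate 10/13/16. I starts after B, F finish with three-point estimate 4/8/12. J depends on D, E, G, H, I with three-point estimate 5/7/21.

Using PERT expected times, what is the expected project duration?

te_A = (4 + 4·7 + 16)/6 = 48/6 = 8
te_B = (3 + 4·6 + 9)/6 = 36/6 = 6
te_C = (2 + 4·5 + 8)/6 = 30/6 = 5
te_D = (10 + 4·14 + 18)/6 = 84/6 = 14
te_E = (1 + 4·3 + 5)/6 = 18/6 = 3
te_F = (12 + 4·13 + 20)/6 = 84/6 = 14
te_G = (5 + 4·8 + 17)/6 = 54/6 = 9
te_H = (10 + 4·13 + 16)/6 = 78/6 = 13
te_I = (4 + 4·8 + 12)/6 = 48/6 = 8
te_J = (5 + 4·7 + 21)/6 = 54/6 = 9

Forward pass:
ES_A = 0; EF_A = 8
ES_B = 0; EF_B = 6
ES_C = max(EF_A=8, EF_B=6) = 8; EF_C = 8+5 = 13
ES_D = 6; EF_D = 6+14 = 20
ES_E = 13; EF_E = 13+3 = 16
ES_F = max(EF_A=8, EF_B=6) = 8; EF_F = 8+14 = 22
ES_G = 20; EF_G = 20+9 = 29
ES_H = max(EF_A=8, EF_E=16) = 16; EF_H = 16+13 = 29
ES_I = max(EF_B=6, EF_F=22) = 22; EF_I = 22+8 = 30
ES_J = max(EF_D=20, EF_E=16, EF_G=29, EF_H=29, EF_I=30) = 30; EF_J = 30+9 = 39
Expected project duration μ = 39 hours. Critical path: A → F → I → J.

39 hours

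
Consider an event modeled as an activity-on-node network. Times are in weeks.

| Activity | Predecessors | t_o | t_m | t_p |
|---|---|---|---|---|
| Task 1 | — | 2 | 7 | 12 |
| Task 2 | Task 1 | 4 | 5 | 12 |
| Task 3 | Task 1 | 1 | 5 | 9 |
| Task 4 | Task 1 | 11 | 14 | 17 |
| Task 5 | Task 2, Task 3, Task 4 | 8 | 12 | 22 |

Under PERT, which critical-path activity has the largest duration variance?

Task 5

te_Task 1 = (2 + 4·7 + 12)/6 = 42/6 = 7; σ²_Task 1 = ((12−2)/6)² = 2.778
te_Task 2 = (4 + 4·5 + 12)/6 = 36/6 = 6; σ²_Task 2 = ((12−4)/6)² = 1.778
te_Task 3 = (1 + 4·5 + 9)/6 = 30/6 = 5; σ²_Task 3 = ((9−1)/6)² = 1.778
te_Task 4 = (11 + 4·14 + 17)/6 = 84/6 = 14; σ²_Task 4 = ((17−11)/6)² = 1.000
te_Task 5 = (8 + 4·12 + 22)/6 = 78/6 = 13; σ²_Task 5 = ((22−8)/6)² = 5.444

Forward pass:
ES_Task 1 = 0; EF_Task 1 = 7
ES_Task 2 = 7; EF_Task 2 = 7+6 = 13
ES_Task 3 = 7; EF_Task 3 = 7+5 = 12
ES_Task 4 = 7; EF_Task 4 = 7+14 = 21
ES_Task 5 = max(EF_Task 2=13, EF_Task 3=12, EF_Task 4=21) = 21; EF_Task 5 = 21+13 = 34
Expected project duration μ = 34 weeks. Critical path: Task 1 → Task 4 → Task 5.

Variances on critical path: σ²_Task 1=2.778, σ²_Task 4=1.000, σ²_Task 5=5.444.
Largest is σ²_Task 5 = 5.444.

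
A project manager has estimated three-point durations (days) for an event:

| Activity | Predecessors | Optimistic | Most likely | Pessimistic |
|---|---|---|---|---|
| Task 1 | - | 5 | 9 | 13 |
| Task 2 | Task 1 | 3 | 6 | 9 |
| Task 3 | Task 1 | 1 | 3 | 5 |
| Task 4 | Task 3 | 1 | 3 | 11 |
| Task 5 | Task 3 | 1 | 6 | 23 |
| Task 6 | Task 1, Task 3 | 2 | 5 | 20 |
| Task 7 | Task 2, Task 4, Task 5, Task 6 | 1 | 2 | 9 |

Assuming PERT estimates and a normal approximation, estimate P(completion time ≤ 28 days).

0.884

te_Task 1 = (5 + 4·9 + 13)/6 = 54/6 = 9; σ²_Task 1 = ((13−5)/6)² = 1.778
te_Task 2 = (3 + 4·6 + 9)/6 = 36/6 = 6; σ²_Task 2 = ((9−3)/6)² = 1.000
te_Task 3 = (1 + 4·3 + 5)/6 = 18/6 = 3; σ²_Task 3 = ((5−1)/6)² = 0.444
te_Task 4 = (1 + 4·3 + 11)/6 = 24/6 = 4; σ²_Task 4 = ((11−1)/6)² = 2.778
te_Task 5 = (1 + 4·6 + 23)/6 = 48/6 = 8; σ²_Task 5 = ((23−1)/6)² = 13.444
te_Task 6 = (2 + 4·5 + 20)/6 = 42/6 = 7; σ²_Task 6 = ((20−2)/6)² = 9.000
te_Task 7 = (1 + 4·2 + 9)/6 = 18/6 = 3; σ²_Task 7 = ((9−1)/6)² = 1.778

Forward pass:
ES_Task 1 = 0; EF_Task 1 = 9
ES_Task 2 = 9; EF_Task 2 = 9+6 = 15
ES_Task 3 = 9; EF_Task 3 = 9+3 = 12
ES_Task 4 = 12; EF_Task 4 = 12+4 = 16
ES_Task 5 = 12; EF_Task 5 = 12+8 = 20
ES_Task 6 = max(EF_Task 1=9, EF_Task 3=12) = 12; EF_Task 6 = 12+7 = 19
ES_Task 7 = max(EF_Task 2=15, EF_Task 4=16, EF_Task 5=20, EF_Task 6=19) = 20; EF_Task 7 = 20+3 = 23
Expected project duration μ = 23 days. Critical path: Task 1 → Task 3 → Task 5 → Task 7.

Variance along critical path = 1.778 + 0.444 + 13.444 + 1.778 = 17.444; σ = √17.444 = 4.177 days.
Z = (28 − 23) / 4.177 = 1.197
P(T ≤ 28) = Φ(1.197) ≈ 0.884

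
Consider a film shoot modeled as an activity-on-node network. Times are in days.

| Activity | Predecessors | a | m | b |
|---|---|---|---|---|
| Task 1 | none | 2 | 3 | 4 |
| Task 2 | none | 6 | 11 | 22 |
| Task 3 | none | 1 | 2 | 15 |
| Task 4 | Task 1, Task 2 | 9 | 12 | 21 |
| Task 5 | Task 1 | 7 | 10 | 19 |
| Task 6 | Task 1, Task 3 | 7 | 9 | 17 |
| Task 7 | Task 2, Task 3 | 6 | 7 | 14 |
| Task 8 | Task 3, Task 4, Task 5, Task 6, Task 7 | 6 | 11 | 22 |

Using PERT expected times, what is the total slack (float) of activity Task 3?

11 days

te_Task 1 = (2 + 4·3 + 4)/6 = 18/6 = 3
te_Task 2 = (6 + 4·11 + 22)/6 = 72/6 = 12
te_Task 3 = (1 + 4·2 + 15)/6 = 24/6 = 4
te_Task 4 = (9 + 4·12 + 21)/6 = 78/6 = 13
te_Task 5 = (7 + 4·10 + 19)/6 = 66/6 = 11
te_Task 6 = (7 + 4·9 + 17)/6 = 60/6 = 10
te_Task 7 = (6 + 4·7 + 14)/6 = 48/6 = 8
te_Task 8 = (6 + 4·11 + 22)/6 = 72/6 = 12

Forward pass:
ES_Task 1 = 0; EF_Task 1 = 3
ES_Task 2 = 0; EF_Task 2 = 12
ES_Task 3 = 0; EF_Task 3 = 4
ES_Task 4 = max(EF_Task 1=3, EF_Task 2=12) = 12; EF_Task 4 = 12+13 = 25
ES_Task 5 = 3; EF_Task 5 = 3+11 = 14
ES_Task 6 = max(EF_Task 1=3, EF_Task 3=4) = 4; EF_Task 6 = 4+10 = 14
ES_Task 7 = max(EF_Task 2=12, EF_Task 3=4) = 12; EF_Task 7 = 12+8 = 20
ES_Task 8 = max(EF_Task 3=4, EF_Task 4=25, EF_Task 5=14, EF_Task 6=14, EF_Task 7=20) = 25; EF_Task 8 = 25+12 = 37
Expected project duration μ = 37 days. Critical path: Task 2 → Task 4 → Task 8.

Backward pass:
LF_Task 8 = 37; LS_Task 8 = 37−12 = 25
LF_Task 7 = LS_Task 8 = 25; LS_Task 7 = 25−8 = 17
LF_Task 6 = LS_Task 8 = 25; LS_Task 6 = 25−10 = 15
LF_Task 5 = LS_Task 8 = 25; LS_Task 5 = 25−11 = 14
LF_Task 4 = LS_Task 8 = 25; LS_Task 4 = 25−13 = 12
LF_Task 3 = min(LS_Task 6=15, LS_Task 7=17, LS_Task 8=25) = 15; LS_Task 3 = 15−4 = 11
LF_Task 2 = min(LS_Task 4=12, LS_Task 7=17) = 12; LS_Task 2 = 12−12 = 0
LF_Task 1 = min(LS_Task 4=12, LS_Task 5=14, LS_Task 6=15) = 12; LS_Task 1 = 12−3 = 9
Slack_Task 3 = LS_Task 3 − ES_Task 3 = 11 − 0 = 11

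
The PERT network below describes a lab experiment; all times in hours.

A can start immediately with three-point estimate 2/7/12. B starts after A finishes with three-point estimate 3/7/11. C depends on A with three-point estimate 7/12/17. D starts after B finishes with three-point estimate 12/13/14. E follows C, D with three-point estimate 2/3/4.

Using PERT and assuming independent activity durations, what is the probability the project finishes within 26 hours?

te_A = (2 + 4·7 + 12)/6 = 42/6 = 7; σ²_A = ((12−2)/6)² = 2.778
te_B = (3 + 4·7 + 11)/6 = 42/6 = 7; σ²_B = ((11−3)/6)² = 1.778
te_C = (7 + 4·12 + 17)/6 = 72/6 = 12; σ²_C = ((17−7)/6)² = 2.778
te_D = (12 + 4·13 + 14)/6 = 78/6 = 13; σ²_D = ((14−12)/6)² = 0.111
te_E = (2 + 4·3 + 4)/6 = 18/6 = 3; σ²_E = ((4−2)/6)² = 0.111

Forward pass:
ES_A = 0; EF_A = 7
ES_B = 7; EF_B = 7+7 = 14
ES_C = 7; EF_C = 7+12 = 19
ES_D = 14; EF_D = 14+13 = 27
ES_E = max(EF_C=19, EF_D=27) = 27; EF_E = 27+3 = 30
Expected project duration μ = 30 hours. Critical path: A → B → D → E.

Variance along critical path = 2.778 + 1.778 + 0.111 + 0.111 = 4.778; σ = √4.778 = 2.186 hours.
Z = (26 − 30) / 2.186 = -1.830
P(T ≤ 26) = Φ(-1.830) ≈ 0.034

0.034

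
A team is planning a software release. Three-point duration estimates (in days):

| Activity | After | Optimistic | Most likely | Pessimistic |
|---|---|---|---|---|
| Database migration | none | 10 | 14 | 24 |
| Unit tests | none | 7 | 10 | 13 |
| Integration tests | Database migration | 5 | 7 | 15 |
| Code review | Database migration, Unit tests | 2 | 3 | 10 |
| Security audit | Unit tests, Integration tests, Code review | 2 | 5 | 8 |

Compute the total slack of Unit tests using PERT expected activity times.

te_Database migration = (10 + 4·14 + 24)/6 = 90/6 = 15
te_Unit tests = (7 + 4·10 + 13)/6 = 60/6 = 10
te_Integration tests = (5 + 4·7 + 15)/6 = 48/6 = 8
te_Code review = (2 + 4·3 + 10)/6 = 24/6 = 4
te_Security audit = (2 + 4·5 + 8)/6 = 30/6 = 5

Forward pass:
ES_Database migration = 0; EF_Database migration = 15
ES_Unit tests = 0; EF_Unit tests = 10
ES_Integration tests = 15; EF_Integration tests = 15+8 = 23
ES_Code review = max(EF_Database migration=15, EF_Unit tests=10) = 15; EF_Code review = 15+4 = 19
ES_Security audit = max(EF_Unit tests=10, EF_Integration tests=23, EF_Code review=19) = 23; EF_Security audit = 23+5 = 28
Expected project duration μ = 28 days. Critical path: Database migration → Integration tests → Security audit.

Backward pass:
LF_Security audit = 28; LS_Security audit = 28−5 = 23
LF_Code review = LS_Security audit = 23; LS_Code review = 23−4 = 19
LF_Integration tests = LS_Security audit = 23; LS_Integration tests = 23−8 = 15
LF_Unit tests = min(LS_Code review=19, LS_Security audit=23) = 19; LS_Unit tests = 19−10 = 9
LF_Database migration = min(LS_Integration tests=15, LS_Code review=19) = 15; LS_Database migration = 15−15 = 0
Slack_Unit tests = LS_Unit tests − ES_Unit tests = 9 − 0 = 9

9 days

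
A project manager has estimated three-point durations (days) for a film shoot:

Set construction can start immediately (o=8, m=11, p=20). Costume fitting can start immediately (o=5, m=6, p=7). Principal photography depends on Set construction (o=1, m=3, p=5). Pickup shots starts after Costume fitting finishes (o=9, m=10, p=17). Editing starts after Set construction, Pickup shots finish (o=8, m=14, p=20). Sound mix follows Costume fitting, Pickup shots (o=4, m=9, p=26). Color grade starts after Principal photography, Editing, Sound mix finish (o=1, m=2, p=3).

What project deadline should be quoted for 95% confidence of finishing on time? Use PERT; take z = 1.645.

37.0 days

te_Set construction = (8 + 4·11 + 20)/6 = 72/6 = 12; σ²_Set construction = ((20−8)/6)² = 4.000
te_Costume fitting = (5 + 4·6 + 7)/6 = 36/6 = 6; σ²_Costume fitting = ((7−5)/6)² = 0.111
te_Principal photography = (1 + 4·3 + 5)/6 = 18/6 = 3; σ²_Principal photography = ((5−1)/6)² = 0.444
te_Pickup shots = (9 + 4·10 + 17)/6 = 66/6 = 11; σ²_Pickup shots = ((17−9)/6)² = 1.778
te_Editing = (8 + 4·14 + 20)/6 = 84/6 = 14; σ²_Editing = ((20−8)/6)² = 4.000
te_Sound mix = (4 + 4·9 + 26)/6 = 66/6 = 11; σ²_Sound mix = ((26−4)/6)² = 13.444
te_Color grade = (1 + 4·2 + 3)/6 = 12/6 = 2; σ²_Color grade = ((3−1)/6)² = 0.111

Forward pass:
ES_Set construction = 0; EF_Set construction = 12
ES_Costume fitting = 0; EF_Costume fitting = 6
ES_Principal photography = 12; EF_Principal photography = 12+3 = 15
ES_Pickup shots = 6; EF_Pickup shots = 6+11 = 17
ES_Editing = max(EF_Set construction=12, EF_Pickup shots=17) = 17; EF_Editing = 17+14 = 31
ES_Sound mix = max(EF_Costume fitting=6, EF_Pickup shots=17) = 17; EF_Sound mix = 17+11 = 28
ES_Color grade = max(EF_Principal photography=15, EF_Editing=31, EF_Sound mix=28) = 31; EF_Color grade = 31+2 = 33
Expected project duration μ = 33 days. Critical path: Costume fitting → Pickup shots → Editing → Color grade.

Variance along critical path = 0.111 + 1.778 + 4.000 + 0.111 = 6.000; σ = 2.449 days.
D = μ + z·σ = 33 + 1.645·2.449 = 37.0 days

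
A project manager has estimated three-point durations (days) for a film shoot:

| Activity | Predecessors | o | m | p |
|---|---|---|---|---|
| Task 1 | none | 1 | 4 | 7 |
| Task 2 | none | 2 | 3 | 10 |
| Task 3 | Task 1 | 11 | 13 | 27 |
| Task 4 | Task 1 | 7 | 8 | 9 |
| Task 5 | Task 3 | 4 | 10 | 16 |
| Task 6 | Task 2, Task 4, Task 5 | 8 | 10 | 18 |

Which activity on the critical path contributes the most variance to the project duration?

Task 3

te_Task 1 = (1 + 4·4 + 7)/6 = 24/6 = 4; σ²_Task 1 = ((7−1)/6)² = 1.000
te_Task 2 = (2 + 4·3 + 10)/6 = 24/6 = 4; σ²_Task 2 = ((10−2)/6)² = 1.778
te_Task 3 = (11 + 4·13 + 27)/6 = 90/6 = 15; σ²_Task 3 = ((27−11)/6)² = 7.111
te_Task 4 = (7 + 4·8 + 9)/6 = 48/6 = 8; σ²_Task 4 = ((9−7)/6)² = 0.111
te_Task 5 = (4 + 4·10 + 16)/6 = 60/6 = 10; σ²_Task 5 = ((16−4)/6)² = 4.000
te_Task 6 = (8 + 4·10 + 18)/6 = 66/6 = 11; σ²_Task 6 = ((18−8)/6)² = 2.778

Forward pass:
ES_Task 1 = 0; EF_Task 1 = 4
ES_Task 2 = 0; EF_Task 2 = 4
ES_Task 3 = 4; EF_Task 3 = 4+15 = 19
ES_Task 4 = 4; EF_Task 4 = 4+8 = 12
ES_Task 5 = 19; EF_Task 5 = 19+10 = 29
ES_Task 6 = max(EF_Task 2=4, EF_Task 4=12, EF_Task 5=29) = 29; EF_Task 6 = 29+11 = 40
Expected project duration μ = 40 days. Critical path: Task 1 → Task 3 → Task 5 → Task 6.

Variances on critical path: σ²_Task 1=1.000, σ²_Task 3=7.111, σ²_Task 5=4.000, σ²_Task 6=2.778.
Largest is σ²_Task 3 = 7.111.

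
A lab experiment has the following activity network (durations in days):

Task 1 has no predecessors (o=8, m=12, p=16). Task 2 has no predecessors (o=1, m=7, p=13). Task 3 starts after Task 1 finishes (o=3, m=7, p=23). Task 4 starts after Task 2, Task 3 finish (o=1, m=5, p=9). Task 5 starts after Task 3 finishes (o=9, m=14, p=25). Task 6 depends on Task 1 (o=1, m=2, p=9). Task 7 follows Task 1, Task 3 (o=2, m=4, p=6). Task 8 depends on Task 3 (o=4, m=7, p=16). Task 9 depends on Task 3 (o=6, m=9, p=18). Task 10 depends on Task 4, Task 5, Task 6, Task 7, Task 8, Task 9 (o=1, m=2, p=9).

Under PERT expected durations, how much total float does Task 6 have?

21 days

te_Task 1 = (8 + 4·12 + 16)/6 = 72/6 = 12
te_Task 2 = (1 + 4·7 + 13)/6 = 42/6 = 7
te_Task 3 = (3 + 4·7 + 23)/6 = 54/6 = 9
te_Task 4 = (1 + 4·5 + 9)/6 = 30/6 = 5
te_Task 5 = (9 + 4·14 + 25)/6 = 90/6 = 15
te_Task 6 = (1 + 4·2 + 9)/6 = 18/6 = 3
te_Task 7 = (2 + 4·4 + 6)/6 = 24/6 = 4
te_Task 8 = (4 + 4·7 + 16)/6 = 48/6 = 8
te_Task 9 = (6 + 4·9 + 18)/6 = 60/6 = 10
te_Task 10 = (1 + 4·2 + 9)/6 = 18/6 = 3

Forward pass:
ES_Task 1 = 0; EF_Task 1 = 12
ES_Task 2 = 0; EF_Task 2 = 7
ES_Task 3 = 12; EF_Task 3 = 12+9 = 21
ES_Task 4 = max(EF_Task 2=7, EF_Task 3=21) = 21; EF_Task 4 = 21+5 = 26
ES_Task 5 = 21; EF_Task 5 = 21+15 = 36
ES_Task 6 = 12; EF_Task 6 = 12+3 = 15
ES_Task 7 = max(EF_Task 1=12, EF_Task 3=21) = 21; EF_Task 7 = 21+4 = 25
ES_Task 8 = 21; EF_Task 8 = 21+8 = 29
ES_Task 9 = 21; EF_Task 9 = 21+10 = 31
ES_Task 10 = max(EF_Task 4=26, EF_Task 5=36, EF_Task 6=15, EF_Task 7=25, EF_Task 8=29, EF_Task 9=31) = 36; EF_Task 10 = 36+3 = 39
Expected project duration μ = 39 days. Critical path: Task 1 → Task 3 → Task 5 → Task 10.

Backward pass:
LF_Task 10 = 39; LS_Task 10 = 39−3 = 36
LF_Task 9 = LS_Task 10 = 36; LS_Task 9 = 36−10 = 26
LF_Task 8 = LS_Task 10 = 36; LS_Task 8 = 36−8 = 28
LF_Task 7 = LS_Task 10 = 36; LS_Task 7 = 36−4 = 32
LF_Task 6 = LS_Task 10 = 36; LS_Task 6 = 36−3 = 33
LF_Task 5 = LS_Task 10 = 36; LS_Task 5 = 36−15 = 21
LF_Task 4 = LS_Task 10 = 36; LS_Task 4 = 36−5 = 31
LF_Task 3 = min(LS_Task 4=31, LS_Task 5=21, LS_Task 7=32, LS_Task 8=28, LS_Task 9=26) = 21; LS_Task 3 = 21−9 = 12
LF_Task 2 = LS_Task 4 = 31; LS_Task 2 = 31−7 = 24
LF_Task 1 = min(LS_Task 3=12, LS_Task 6=33, LS_Task 7=32) = 12; LS_Task 1 = 12−12 = 0
Slack_Task 6 = LS_Task 6 − ES_Task 6 = 33 − 12 = 21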